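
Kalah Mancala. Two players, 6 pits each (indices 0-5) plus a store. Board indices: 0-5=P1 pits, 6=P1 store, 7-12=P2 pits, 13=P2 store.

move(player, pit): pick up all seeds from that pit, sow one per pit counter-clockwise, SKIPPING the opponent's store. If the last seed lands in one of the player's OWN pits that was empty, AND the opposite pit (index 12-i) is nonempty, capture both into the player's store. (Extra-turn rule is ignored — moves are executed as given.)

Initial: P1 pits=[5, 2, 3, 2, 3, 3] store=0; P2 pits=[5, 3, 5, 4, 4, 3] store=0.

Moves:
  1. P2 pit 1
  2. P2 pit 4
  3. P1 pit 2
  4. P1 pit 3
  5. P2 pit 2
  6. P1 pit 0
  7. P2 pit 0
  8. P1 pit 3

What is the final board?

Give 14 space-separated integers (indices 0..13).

Move 1: P2 pit1 -> P1=[5,2,3,2,3,3](0) P2=[5,0,6,5,5,3](0)
Move 2: P2 pit4 -> P1=[6,3,4,2,3,3](0) P2=[5,0,6,5,0,4](1)
Move 3: P1 pit2 -> P1=[6,3,0,3,4,4](1) P2=[5,0,6,5,0,4](1)
Move 4: P1 pit3 -> P1=[6,3,0,0,5,5](2) P2=[5,0,6,5,0,4](1)
Move 5: P2 pit2 -> P1=[7,4,0,0,5,5](2) P2=[5,0,0,6,1,5](2)
Move 6: P1 pit0 -> P1=[0,5,1,1,6,6](3) P2=[6,0,0,6,1,5](2)
Move 7: P2 pit0 -> P1=[0,5,1,1,6,6](3) P2=[0,1,1,7,2,6](3)
Move 8: P1 pit3 -> P1=[0,5,1,0,7,6](3) P2=[0,1,1,7,2,6](3)

Answer: 0 5 1 0 7 6 3 0 1 1 7 2 6 3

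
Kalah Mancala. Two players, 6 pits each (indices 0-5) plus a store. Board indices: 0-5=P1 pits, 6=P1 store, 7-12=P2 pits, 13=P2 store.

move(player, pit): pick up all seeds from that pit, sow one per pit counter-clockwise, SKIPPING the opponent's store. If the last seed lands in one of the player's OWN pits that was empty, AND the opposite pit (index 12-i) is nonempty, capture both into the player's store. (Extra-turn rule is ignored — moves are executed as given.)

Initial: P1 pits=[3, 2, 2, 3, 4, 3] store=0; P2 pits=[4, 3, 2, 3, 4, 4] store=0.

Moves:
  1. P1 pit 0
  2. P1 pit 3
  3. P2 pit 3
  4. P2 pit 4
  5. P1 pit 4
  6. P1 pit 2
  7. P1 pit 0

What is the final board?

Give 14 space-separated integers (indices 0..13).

Answer: 0 5 0 1 1 6 3 6 4 3 0 0 6 2

Derivation:
Move 1: P1 pit0 -> P1=[0,3,3,4,4,3](0) P2=[4,3,2,3,4,4](0)
Move 2: P1 pit3 -> P1=[0,3,3,0,5,4](1) P2=[5,3,2,3,4,4](0)
Move 3: P2 pit3 -> P1=[0,3,3,0,5,4](1) P2=[5,3,2,0,5,5](1)
Move 4: P2 pit4 -> P1=[1,4,4,0,5,4](1) P2=[5,3,2,0,0,6](2)
Move 5: P1 pit4 -> P1=[1,4,4,0,0,5](2) P2=[6,4,3,0,0,6](2)
Move 6: P1 pit2 -> P1=[1,4,0,1,1,6](3) P2=[6,4,3,0,0,6](2)
Move 7: P1 pit0 -> P1=[0,5,0,1,1,6](3) P2=[6,4,3,0,0,6](2)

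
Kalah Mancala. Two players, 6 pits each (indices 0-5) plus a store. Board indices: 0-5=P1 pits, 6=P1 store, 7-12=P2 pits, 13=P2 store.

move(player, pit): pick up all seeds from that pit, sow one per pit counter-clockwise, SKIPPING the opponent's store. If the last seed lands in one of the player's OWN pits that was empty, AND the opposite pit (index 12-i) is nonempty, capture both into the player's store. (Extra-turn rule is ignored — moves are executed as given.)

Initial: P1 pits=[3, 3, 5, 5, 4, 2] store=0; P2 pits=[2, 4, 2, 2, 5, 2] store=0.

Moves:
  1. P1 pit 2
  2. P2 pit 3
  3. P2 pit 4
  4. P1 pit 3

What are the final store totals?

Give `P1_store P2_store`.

Answer: 2 1

Derivation:
Move 1: P1 pit2 -> P1=[3,3,0,6,5,3](1) P2=[3,4,2,2,5,2](0)
Move 2: P2 pit3 -> P1=[3,3,0,6,5,3](1) P2=[3,4,2,0,6,3](0)
Move 3: P2 pit4 -> P1=[4,4,1,7,5,3](1) P2=[3,4,2,0,0,4](1)
Move 4: P1 pit3 -> P1=[4,4,1,0,6,4](2) P2=[4,5,3,1,0,4](1)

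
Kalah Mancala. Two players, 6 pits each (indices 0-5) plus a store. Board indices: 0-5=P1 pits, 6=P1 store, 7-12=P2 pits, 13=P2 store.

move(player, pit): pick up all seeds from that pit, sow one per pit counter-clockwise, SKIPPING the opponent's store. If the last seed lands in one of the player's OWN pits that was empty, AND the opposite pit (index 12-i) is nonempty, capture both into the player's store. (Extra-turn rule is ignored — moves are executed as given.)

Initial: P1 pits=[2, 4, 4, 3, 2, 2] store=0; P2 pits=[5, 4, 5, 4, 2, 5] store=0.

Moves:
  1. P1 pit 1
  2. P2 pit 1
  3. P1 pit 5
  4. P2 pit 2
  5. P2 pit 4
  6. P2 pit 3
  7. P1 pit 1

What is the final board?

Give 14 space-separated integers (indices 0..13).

Move 1: P1 pit1 -> P1=[2,0,5,4,3,3](0) P2=[5,4,5,4,2,5](0)
Move 2: P2 pit1 -> P1=[2,0,5,4,3,3](0) P2=[5,0,6,5,3,6](0)
Move 3: P1 pit5 -> P1=[2,0,5,4,3,0](1) P2=[6,1,6,5,3,6](0)
Move 4: P2 pit2 -> P1=[3,1,5,4,3,0](1) P2=[6,1,0,6,4,7](1)
Move 5: P2 pit4 -> P1=[4,2,5,4,3,0](1) P2=[6,1,0,6,0,8](2)
Move 6: P2 pit3 -> P1=[5,3,6,4,3,0](1) P2=[6,1,0,0,1,9](3)
Move 7: P1 pit1 -> P1=[5,0,7,5,4,0](1) P2=[6,1,0,0,1,9](3)

Answer: 5 0 7 5 4 0 1 6 1 0 0 1 9 3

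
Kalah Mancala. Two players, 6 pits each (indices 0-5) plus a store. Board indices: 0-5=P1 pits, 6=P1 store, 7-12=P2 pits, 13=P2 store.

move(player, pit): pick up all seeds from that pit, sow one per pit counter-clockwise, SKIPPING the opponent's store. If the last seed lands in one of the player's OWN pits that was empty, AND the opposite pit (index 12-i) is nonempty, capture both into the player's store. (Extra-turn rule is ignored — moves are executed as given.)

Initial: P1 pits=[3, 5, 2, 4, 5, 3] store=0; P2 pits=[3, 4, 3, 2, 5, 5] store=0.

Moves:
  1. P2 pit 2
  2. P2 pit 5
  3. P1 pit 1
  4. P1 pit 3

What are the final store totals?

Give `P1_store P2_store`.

Answer: 2 1

Derivation:
Move 1: P2 pit2 -> P1=[3,5,2,4,5,3](0) P2=[3,4,0,3,6,6](0)
Move 2: P2 pit5 -> P1=[4,6,3,5,6,3](0) P2=[3,4,0,3,6,0](1)
Move 3: P1 pit1 -> P1=[4,0,4,6,7,4](1) P2=[4,4,0,3,6,0](1)
Move 4: P1 pit3 -> P1=[4,0,4,0,8,5](2) P2=[5,5,1,3,6,0](1)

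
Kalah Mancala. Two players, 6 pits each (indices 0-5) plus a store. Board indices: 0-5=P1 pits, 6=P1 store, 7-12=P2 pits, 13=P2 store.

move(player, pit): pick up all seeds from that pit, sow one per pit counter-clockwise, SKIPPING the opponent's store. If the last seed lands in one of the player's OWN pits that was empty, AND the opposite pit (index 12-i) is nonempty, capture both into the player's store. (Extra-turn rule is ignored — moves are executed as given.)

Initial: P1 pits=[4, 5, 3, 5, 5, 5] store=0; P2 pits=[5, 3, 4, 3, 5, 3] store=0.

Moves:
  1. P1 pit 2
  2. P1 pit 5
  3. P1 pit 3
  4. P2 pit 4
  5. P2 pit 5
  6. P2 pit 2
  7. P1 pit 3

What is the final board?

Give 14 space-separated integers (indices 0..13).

Answer: 7 8 2 0 8 1 2 7 5 0 5 1 1 3

Derivation:
Move 1: P1 pit2 -> P1=[4,5,0,6,6,6](0) P2=[5,3,4,3,5,3](0)
Move 2: P1 pit5 -> P1=[4,5,0,6,6,0](1) P2=[6,4,5,4,6,3](0)
Move 3: P1 pit3 -> P1=[4,5,0,0,7,1](2) P2=[7,5,6,4,6,3](0)
Move 4: P2 pit4 -> P1=[5,6,1,1,7,1](2) P2=[7,5,6,4,0,4](1)
Move 5: P2 pit5 -> P1=[6,7,2,1,7,1](2) P2=[7,5,6,4,0,0](2)
Move 6: P2 pit2 -> P1=[7,8,2,1,7,1](2) P2=[7,5,0,5,1,1](3)
Move 7: P1 pit3 -> P1=[7,8,2,0,8,1](2) P2=[7,5,0,5,1,1](3)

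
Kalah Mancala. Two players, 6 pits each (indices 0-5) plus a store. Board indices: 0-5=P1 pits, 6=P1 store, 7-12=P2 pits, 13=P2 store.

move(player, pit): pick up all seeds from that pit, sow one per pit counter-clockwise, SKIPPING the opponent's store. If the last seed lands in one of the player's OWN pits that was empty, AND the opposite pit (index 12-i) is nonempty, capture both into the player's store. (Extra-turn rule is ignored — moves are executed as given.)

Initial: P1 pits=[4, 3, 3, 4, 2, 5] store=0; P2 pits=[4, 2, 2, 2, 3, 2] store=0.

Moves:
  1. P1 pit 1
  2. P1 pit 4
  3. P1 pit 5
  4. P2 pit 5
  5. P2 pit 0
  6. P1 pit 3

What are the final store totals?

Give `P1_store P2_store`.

Move 1: P1 pit1 -> P1=[4,0,4,5,3,5](0) P2=[4,2,2,2,3,2](0)
Move 2: P1 pit4 -> P1=[4,0,4,5,0,6](1) P2=[5,2,2,2,3,2](0)
Move 3: P1 pit5 -> P1=[4,0,4,5,0,0](2) P2=[6,3,3,3,4,2](0)
Move 4: P2 pit5 -> P1=[5,0,4,5,0,0](2) P2=[6,3,3,3,4,0](1)
Move 5: P2 pit0 -> P1=[5,0,4,5,0,0](2) P2=[0,4,4,4,5,1](2)
Move 6: P1 pit3 -> P1=[5,0,4,0,1,1](3) P2=[1,5,4,4,5,1](2)

Answer: 3 2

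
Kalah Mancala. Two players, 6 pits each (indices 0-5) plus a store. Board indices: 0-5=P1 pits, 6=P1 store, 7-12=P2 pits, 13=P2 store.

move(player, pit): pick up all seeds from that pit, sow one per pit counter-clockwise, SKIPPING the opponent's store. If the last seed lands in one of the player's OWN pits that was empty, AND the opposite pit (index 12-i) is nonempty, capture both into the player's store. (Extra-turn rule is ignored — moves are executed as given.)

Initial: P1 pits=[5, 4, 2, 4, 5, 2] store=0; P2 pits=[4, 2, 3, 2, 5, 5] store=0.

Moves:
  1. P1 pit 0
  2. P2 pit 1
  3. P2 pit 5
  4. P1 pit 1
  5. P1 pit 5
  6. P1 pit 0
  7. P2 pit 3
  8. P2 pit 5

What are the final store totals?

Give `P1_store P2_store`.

Answer: 8 3

Derivation:
Move 1: P1 pit0 -> P1=[0,5,3,5,6,3](0) P2=[4,2,3,2,5,5](0)
Move 2: P2 pit1 -> P1=[0,5,3,5,6,3](0) P2=[4,0,4,3,5,5](0)
Move 3: P2 pit5 -> P1=[1,6,4,6,6,3](0) P2=[4,0,4,3,5,0](1)
Move 4: P1 pit1 -> P1=[1,0,5,7,7,4](1) P2=[5,0,4,3,5,0](1)
Move 5: P1 pit5 -> P1=[1,0,5,7,7,0](2) P2=[6,1,5,3,5,0](1)
Move 6: P1 pit0 -> P1=[0,0,5,7,7,0](8) P2=[6,1,5,3,0,0](1)
Move 7: P2 pit3 -> P1=[0,0,5,7,7,0](8) P2=[6,1,5,0,1,1](2)
Move 8: P2 pit5 -> P1=[0,0,5,7,7,0](8) P2=[6,1,5,0,1,0](3)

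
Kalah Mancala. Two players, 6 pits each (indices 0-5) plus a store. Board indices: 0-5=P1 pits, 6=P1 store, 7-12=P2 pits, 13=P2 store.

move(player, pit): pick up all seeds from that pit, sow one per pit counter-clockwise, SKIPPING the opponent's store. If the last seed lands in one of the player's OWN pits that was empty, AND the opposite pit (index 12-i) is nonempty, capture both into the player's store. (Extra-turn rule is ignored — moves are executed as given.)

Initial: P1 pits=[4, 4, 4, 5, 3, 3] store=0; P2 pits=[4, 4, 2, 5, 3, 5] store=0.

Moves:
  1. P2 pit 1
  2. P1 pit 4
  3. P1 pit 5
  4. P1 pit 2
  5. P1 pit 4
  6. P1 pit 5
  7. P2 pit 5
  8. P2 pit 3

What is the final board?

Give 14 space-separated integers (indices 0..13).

Move 1: P2 pit1 -> P1=[4,4,4,5,3,3](0) P2=[4,0,3,6,4,6](0)
Move 2: P1 pit4 -> P1=[4,4,4,5,0,4](1) P2=[5,0,3,6,4,6](0)
Move 3: P1 pit5 -> P1=[4,4,4,5,0,0](2) P2=[6,1,4,6,4,6](0)
Move 4: P1 pit2 -> P1=[4,4,0,6,1,1](3) P2=[6,1,4,6,4,6](0)
Move 5: P1 pit4 -> P1=[4,4,0,6,0,2](3) P2=[6,1,4,6,4,6](0)
Move 6: P1 pit5 -> P1=[4,4,0,6,0,0](4) P2=[7,1,4,6,4,6](0)
Move 7: P2 pit5 -> P1=[5,5,1,7,1,0](4) P2=[7,1,4,6,4,0](1)
Move 8: P2 pit3 -> P1=[6,6,2,7,1,0](4) P2=[7,1,4,0,5,1](2)

Answer: 6 6 2 7 1 0 4 7 1 4 0 5 1 2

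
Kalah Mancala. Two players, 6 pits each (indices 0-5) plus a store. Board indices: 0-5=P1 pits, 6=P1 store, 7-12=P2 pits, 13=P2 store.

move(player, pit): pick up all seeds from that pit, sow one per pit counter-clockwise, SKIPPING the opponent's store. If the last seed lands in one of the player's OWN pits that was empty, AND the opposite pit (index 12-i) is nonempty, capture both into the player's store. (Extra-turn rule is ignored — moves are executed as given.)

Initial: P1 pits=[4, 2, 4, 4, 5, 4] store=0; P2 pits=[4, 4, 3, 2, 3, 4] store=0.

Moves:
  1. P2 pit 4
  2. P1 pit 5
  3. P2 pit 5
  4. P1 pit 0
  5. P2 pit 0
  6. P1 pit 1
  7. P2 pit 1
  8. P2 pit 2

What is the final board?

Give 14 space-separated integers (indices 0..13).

Answer: 2 1 7 7 7 2 2 0 0 0 5 3 3 4

Derivation:
Move 1: P2 pit4 -> P1=[5,2,4,4,5,4](0) P2=[4,4,3,2,0,5](1)
Move 2: P1 pit5 -> P1=[5,2,4,4,5,0](1) P2=[5,5,4,2,0,5](1)
Move 3: P2 pit5 -> P1=[6,3,5,5,5,0](1) P2=[5,5,4,2,0,0](2)
Move 4: P1 pit0 -> P1=[0,4,6,6,6,1](2) P2=[5,5,4,2,0,0](2)
Move 5: P2 pit0 -> P1=[0,4,6,6,6,1](2) P2=[0,6,5,3,1,1](2)
Move 6: P1 pit1 -> P1=[0,0,7,7,7,2](2) P2=[0,6,5,3,1,1](2)
Move 7: P2 pit1 -> P1=[1,0,7,7,7,2](2) P2=[0,0,6,4,2,2](3)
Move 8: P2 pit2 -> P1=[2,1,7,7,7,2](2) P2=[0,0,0,5,3,3](4)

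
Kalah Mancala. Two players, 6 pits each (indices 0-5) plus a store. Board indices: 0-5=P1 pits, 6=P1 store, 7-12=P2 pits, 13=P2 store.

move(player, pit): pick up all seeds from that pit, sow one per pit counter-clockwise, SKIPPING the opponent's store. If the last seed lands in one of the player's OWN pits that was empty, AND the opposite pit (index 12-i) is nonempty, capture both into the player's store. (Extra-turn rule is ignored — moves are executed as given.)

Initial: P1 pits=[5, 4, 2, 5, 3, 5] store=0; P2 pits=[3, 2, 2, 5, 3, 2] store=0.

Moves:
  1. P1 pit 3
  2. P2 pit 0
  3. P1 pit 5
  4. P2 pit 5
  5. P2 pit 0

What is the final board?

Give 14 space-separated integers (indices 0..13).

Answer: 6 4 2 0 4 0 2 0 6 4 7 5 0 1

Derivation:
Move 1: P1 pit3 -> P1=[5,4,2,0,4,6](1) P2=[4,3,2,5,3,2](0)
Move 2: P2 pit0 -> P1=[5,4,2,0,4,6](1) P2=[0,4,3,6,4,2](0)
Move 3: P1 pit5 -> P1=[5,4,2,0,4,0](2) P2=[1,5,4,7,5,2](0)
Move 4: P2 pit5 -> P1=[6,4,2,0,4,0](2) P2=[1,5,4,7,5,0](1)
Move 5: P2 pit0 -> P1=[6,4,2,0,4,0](2) P2=[0,6,4,7,5,0](1)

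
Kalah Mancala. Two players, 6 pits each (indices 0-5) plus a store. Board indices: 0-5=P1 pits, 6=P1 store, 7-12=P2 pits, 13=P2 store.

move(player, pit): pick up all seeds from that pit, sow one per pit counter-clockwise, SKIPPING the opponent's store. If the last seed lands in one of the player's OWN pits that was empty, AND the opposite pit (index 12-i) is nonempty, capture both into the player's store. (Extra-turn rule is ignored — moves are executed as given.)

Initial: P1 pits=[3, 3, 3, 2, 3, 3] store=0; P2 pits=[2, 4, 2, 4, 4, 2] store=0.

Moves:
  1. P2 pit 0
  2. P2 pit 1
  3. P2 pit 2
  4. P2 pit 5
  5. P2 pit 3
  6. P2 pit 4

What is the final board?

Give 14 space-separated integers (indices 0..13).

Move 1: P2 pit0 -> P1=[3,3,3,2,3,3](0) P2=[0,5,3,4,4,2](0)
Move 2: P2 pit1 -> P1=[3,3,3,2,3,3](0) P2=[0,0,4,5,5,3](1)
Move 3: P2 pit2 -> P1=[3,3,3,2,3,3](0) P2=[0,0,0,6,6,4](2)
Move 4: P2 pit5 -> P1=[4,4,4,2,3,3](0) P2=[0,0,0,6,6,0](3)
Move 5: P2 pit3 -> P1=[5,5,5,2,3,3](0) P2=[0,0,0,0,7,1](4)
Move 6: P2 pit4 -> P1=[6,6,6,3,4,3](0) P2=[0,0,0,0,0,2](5)

Answer: 6 6 6 3 4 3 0 0 0 0 0 0 2 5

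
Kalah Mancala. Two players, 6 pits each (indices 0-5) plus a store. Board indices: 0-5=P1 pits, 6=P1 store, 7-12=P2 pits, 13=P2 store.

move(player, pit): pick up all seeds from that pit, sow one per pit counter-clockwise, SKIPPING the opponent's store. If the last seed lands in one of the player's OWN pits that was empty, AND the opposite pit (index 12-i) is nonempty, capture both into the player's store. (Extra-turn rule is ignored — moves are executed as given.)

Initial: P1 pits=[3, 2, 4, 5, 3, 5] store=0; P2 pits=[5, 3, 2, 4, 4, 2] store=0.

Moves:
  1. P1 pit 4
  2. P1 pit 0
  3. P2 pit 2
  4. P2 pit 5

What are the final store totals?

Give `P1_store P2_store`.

Answer: 1 1

Derivation:
Move 1: P1 pit4 -> P1=[3,2,4,5,0,6](1) P2=[6,3,2,4,4,2](0)
Move 2: P1 pit0 -> P1=[0,3,5,6,0,6](1) P2=[6,3,2,4,4,2](0)
Move 3: P2 pit2 -> P1=[0,3,5,6,0,6](1) P2=[6,3,0,5,5,2](0)
Move 4: P2 pit5 -> P1=[1,3,5,6,0,6](1) P2=[6,3,0,5,5,0](1)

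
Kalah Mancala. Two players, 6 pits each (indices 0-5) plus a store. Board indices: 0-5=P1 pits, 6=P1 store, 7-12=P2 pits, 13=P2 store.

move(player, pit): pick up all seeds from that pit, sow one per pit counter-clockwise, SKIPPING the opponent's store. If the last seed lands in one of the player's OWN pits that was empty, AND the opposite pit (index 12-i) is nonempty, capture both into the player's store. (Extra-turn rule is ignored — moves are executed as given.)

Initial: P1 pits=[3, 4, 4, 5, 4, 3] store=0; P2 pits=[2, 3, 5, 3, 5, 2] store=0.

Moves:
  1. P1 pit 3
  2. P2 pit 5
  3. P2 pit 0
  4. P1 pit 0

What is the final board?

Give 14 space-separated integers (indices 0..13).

Answer: 0 5 5 1 6 4 1 0 5 6 4 5 0 1

Derivation:
Move 1: P1 pit3 -> P1=[3,4,4,0,5,4](1) P2=[3,4,5,3,5,2](0)
Move 2: P2 pit5 -> P1=[4,4,4,0,5,4](1) P2=[3,4,5,3,5,0](1)
Move 3: P2 pit0 -> P1=[4,4,4,0,5,4](1) P2=[0,5,6,4,5,0](1)
Move 4: P1 pit0 -> P1=[0,5,5,1,6,4](1) P2=[0,5,6,4,5,0](1)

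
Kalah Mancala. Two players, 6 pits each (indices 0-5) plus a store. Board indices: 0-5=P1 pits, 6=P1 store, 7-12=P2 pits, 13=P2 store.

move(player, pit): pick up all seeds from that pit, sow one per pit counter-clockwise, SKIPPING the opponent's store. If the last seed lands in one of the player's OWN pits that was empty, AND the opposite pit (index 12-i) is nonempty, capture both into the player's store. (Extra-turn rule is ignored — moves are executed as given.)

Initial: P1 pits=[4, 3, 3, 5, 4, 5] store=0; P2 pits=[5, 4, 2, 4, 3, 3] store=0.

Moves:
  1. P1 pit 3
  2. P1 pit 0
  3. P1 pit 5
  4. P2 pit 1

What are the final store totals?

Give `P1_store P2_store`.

Move 1: P1 pit3 -> P1=[4,3,3,0,5,6](1) P2=[6,5,2,4,3,3](0)
Move 2: P1 pit0 -> P1=[0,4,4,1,6,6](1) P2=[6,5,2,4,3,3](0)
Move 3: P1 pit5 -> P1=[0,4,4,1,6,0](2) P2=[7,6,3,5,4,3](0)
Move 4: P2 pit1 -> P1=[1,4,4,1,6,0](2) P2=[7,0,4,6,5,4](1)

Answer: 2 1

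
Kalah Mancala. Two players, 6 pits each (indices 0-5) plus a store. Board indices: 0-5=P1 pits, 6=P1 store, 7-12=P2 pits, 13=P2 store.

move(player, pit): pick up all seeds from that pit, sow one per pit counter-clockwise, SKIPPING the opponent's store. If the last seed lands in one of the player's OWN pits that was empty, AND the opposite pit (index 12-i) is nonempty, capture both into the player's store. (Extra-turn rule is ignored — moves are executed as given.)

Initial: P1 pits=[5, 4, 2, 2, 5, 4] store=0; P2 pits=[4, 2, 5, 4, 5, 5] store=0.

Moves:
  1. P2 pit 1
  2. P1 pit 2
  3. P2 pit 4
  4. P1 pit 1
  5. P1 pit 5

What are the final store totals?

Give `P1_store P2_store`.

Move 1: P2 pit1 -> P1=[5,4,2,2,5,4](0) P2=[4,0,6,5,5,5](0)
Move 2: P1 pit2 -> P1=[5,4,0,3,6,4](0) P2=[4,0,6,5,5,5](0)
Move 3: P2 pit4 -> P1=[6,5,1,3,6,4](0) P2=[4,0,6,5,0,6](1)
Move 4: P1 pit1 -> P1=[6,0,2,4,7,5](1) P2=[4,0,6,5,0,6](1)
Move 5: P1 pit5 -> P1=[6,0,2,4,7,0](2) P2=[5,1,7,6,0,6](1)

Answer: 2 1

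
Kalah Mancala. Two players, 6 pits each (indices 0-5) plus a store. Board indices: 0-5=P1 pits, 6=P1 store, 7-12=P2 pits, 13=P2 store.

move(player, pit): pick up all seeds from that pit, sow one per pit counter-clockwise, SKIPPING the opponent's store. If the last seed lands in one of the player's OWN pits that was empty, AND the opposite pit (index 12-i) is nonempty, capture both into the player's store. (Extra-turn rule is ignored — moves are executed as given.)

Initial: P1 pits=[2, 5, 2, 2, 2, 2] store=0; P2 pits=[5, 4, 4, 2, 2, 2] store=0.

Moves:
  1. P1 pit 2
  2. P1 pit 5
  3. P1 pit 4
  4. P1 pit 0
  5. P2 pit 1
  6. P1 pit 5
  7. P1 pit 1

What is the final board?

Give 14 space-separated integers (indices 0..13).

Answer: 0 0 1 4 1 1 7 8 0 5 1 3 3 0

Derivation:
Move 1: P1 pit2 -> P1=[2,5,0,3,3,2](0) P2=[5,4,4,2,2,2](0)
Move 2: P1 pit5 -> P1=[2,5,0,3,3,0](1) P2=[6,4,4,2,2,2](0)
Move 3: P1 pit4 -> P1=[2,5,0,3,0,1](2) P2=[7,4,4,2,2,2](0)
Move 4: P1 pit0 -> P1=[0,6,0,3,0,1](5) P2=[7,4,4,0,2,2](0)
Move 5: P2 pit1 -> P1=[0,6,0,3,0,1](5) P2=[7,0,5,1,3,3](0)
Move 6: P1 pit5 -> P1=[0,6,0,3,0,0](6) P2=[7,0,5,1,3,3](0)
Move 7: P1 pit1 -> P1=[0,0,1,4,1,1](7) P2=[8,0,5,1,3,3](0)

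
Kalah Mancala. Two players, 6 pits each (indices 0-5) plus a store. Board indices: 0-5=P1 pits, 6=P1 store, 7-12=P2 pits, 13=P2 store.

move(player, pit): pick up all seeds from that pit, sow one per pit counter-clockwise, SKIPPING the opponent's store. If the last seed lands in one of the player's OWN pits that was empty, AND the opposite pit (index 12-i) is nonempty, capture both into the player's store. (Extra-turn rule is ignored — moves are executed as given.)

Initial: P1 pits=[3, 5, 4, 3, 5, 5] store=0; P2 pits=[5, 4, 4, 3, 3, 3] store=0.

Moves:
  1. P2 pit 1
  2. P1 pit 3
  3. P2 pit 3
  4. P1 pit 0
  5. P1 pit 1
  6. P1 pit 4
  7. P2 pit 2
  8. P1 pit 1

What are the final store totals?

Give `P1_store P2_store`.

Answer: 3 2

Derivation:
Move 1: P2 pit1 -> P1=[3,5,4,3,5,5](0) P2=[5,0,5,4,4,4](0)
Move 2: P1 pit3 -> P1=[3,5,4,0,6,6](1) P2=[5,0,5,4,4,4](0)
Move 3: P2 pit3 -> P1=[4,5,4,0,6,6](1) P2=[5,0,5,0,5,5](1)
Move 4: P1 pit0 -> P1=[0,6,5,1,7,6](1) P2=[5,0,5,0,5,5](1)
Move 5: P1 pit1 -> P1=[0,0,6,2,8,7](2) P2=[6,0,5,0,5,5](1)
Move 6: P1 pit4 -> P1=[0,0,6,2,0,8](3) P2=[7,1,6,1,6,6](1)
Move 7: P2 pit2 -> P1=[1,1,6,2,0,8](3) P2=[7,1,0,2,7,7](2)
Move 8: P1 pit1 -> P1=[1,0,7,2,0,8](3) P2=[7,1,0,2,7,7](2)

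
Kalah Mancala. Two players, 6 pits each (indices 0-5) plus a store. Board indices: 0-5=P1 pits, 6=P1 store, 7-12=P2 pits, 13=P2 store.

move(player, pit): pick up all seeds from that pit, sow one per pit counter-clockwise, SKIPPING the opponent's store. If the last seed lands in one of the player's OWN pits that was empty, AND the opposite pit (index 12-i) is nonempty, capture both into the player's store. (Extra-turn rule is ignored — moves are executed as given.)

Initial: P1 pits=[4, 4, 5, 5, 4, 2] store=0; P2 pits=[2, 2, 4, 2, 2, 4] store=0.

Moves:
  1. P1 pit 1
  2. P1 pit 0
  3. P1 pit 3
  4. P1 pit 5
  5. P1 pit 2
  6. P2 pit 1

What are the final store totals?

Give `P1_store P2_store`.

Answer: 3 1

Derivation:
Move 1: P1 pit1 -> P1=[4,0,6,6,5,3](0) P2=[2,2,4,2,2,4](0)
Move 2: P1 pit0 -> P1=[0,1,7,7,6,3](0) P2=[2,2,4,2,2,4](0)
Move 3: P1 pit3 -> P1=[0,1,7,0,7,4](1) P2=[3,3,5,3,2,4](0)
Move 4: P1 pit5 -> P1=[0,1,7,0,7,0](2) P2=[4,4,6,3,2,4](0)
Move 5: P1 pit2 -> P1=[0,1,0,1,8,1](3) P2=[5,5,7,3,2,4](0)
Move 6: P2 pit1 -> P1=[0,1,0,1,8,1](3) P2=[5,0,8,4,3,5](1)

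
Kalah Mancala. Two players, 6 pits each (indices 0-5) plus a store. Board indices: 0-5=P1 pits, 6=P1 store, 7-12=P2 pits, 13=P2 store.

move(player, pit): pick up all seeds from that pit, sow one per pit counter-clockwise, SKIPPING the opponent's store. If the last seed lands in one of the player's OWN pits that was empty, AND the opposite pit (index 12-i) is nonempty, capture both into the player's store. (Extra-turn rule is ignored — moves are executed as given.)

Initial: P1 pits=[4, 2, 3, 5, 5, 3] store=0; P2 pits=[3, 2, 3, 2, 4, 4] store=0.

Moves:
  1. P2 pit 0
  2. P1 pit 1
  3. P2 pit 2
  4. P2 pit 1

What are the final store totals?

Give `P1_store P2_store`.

Answer: 0 1

Derivation:
Move 1: P2 pit0 -> P1=[4,2,3,5,5,3](0) P2=[0,3,4,3,4,4](0)
Move 2: P1 pit1 -> P1=[4,0,4,6,5,3](0) P2=[0,3,4,3,4,4](0)
Move 3: P2 pit2 -> P1=[4,0,4,6,5,3](0) P2=[0,3,0,4,5,5](1)
Move 4: P2 pit1 -> P1=[4,0,4,6,5,3](0) P2=[0,0,1,5,6,5](1)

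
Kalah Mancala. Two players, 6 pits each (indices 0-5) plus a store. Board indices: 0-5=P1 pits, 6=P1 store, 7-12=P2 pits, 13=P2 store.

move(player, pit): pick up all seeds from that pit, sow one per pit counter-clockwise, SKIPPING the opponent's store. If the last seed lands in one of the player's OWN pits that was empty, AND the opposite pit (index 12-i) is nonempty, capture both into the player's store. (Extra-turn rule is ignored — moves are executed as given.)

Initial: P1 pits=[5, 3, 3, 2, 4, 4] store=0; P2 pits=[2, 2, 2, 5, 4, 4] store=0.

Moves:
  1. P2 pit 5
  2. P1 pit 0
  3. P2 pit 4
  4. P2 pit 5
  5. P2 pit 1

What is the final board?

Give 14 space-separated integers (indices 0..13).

Move 1: P2 pit5 -> P1=[6,4,4,2,4,4](0) P2=[2,2,2,5,4,0](1)
Move 2: P1 pit0 -> P1=[0,5,5,3,5,5](1) P2=[2,2,2,5,4,0](1)
Move 3: P2 pit4 -> P1=[1,6,5,3,5,5](1) P2=[2,2,2,5,0,1](2)
Move 4: P2 pit5 -> P1=[1,6,5,3,5,5](1) P2=[2,2,2,5,0,0](3)
Move 5: P2 pit1 -> P1=[1,6,5,3,5,5](1) P2=[2,0,3,6,0,0](3)

Answer: 1 6 5 3 5 5 1 2 0 3 6 0 0 3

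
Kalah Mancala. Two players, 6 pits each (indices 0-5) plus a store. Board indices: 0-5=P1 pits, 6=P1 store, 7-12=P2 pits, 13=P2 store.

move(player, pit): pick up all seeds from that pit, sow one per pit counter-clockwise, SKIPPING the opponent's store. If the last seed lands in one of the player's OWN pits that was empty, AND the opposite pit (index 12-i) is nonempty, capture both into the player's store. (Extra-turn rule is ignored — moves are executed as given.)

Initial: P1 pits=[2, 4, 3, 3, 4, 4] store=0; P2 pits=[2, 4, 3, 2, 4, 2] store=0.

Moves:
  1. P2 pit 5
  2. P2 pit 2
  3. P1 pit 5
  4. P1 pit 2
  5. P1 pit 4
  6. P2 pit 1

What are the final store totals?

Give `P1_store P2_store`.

Move 1: P2 pit5 -> P1=[3,4,3,3,4,4](0) P2=[2,4,3,2,4,0](1)
Move 2: P2 pit2 -> P1=[0,4,3,3,4,4](0) P2=[2,4,0,3,5,0](5)
Move 3: P1 pit5 -> P1=[0,4,3,3,4,0](1) P2=[3,5,1,3,5,0](5)
Move 4: P1 pit2 -> P1=[0,4,0,4,5,0](5) P2=[0,5,1,3,5,0](5)
Move 5: P1 pit4 -> P1=[0,4,0,4,0,1](6) P2=[1,6,2,3,5,0](5)
Move 6: P2 pit1 -> P1=[1,4,0,4,0,1](6) P2=[1,0,3,4,6,1](6)

Answer: 6 6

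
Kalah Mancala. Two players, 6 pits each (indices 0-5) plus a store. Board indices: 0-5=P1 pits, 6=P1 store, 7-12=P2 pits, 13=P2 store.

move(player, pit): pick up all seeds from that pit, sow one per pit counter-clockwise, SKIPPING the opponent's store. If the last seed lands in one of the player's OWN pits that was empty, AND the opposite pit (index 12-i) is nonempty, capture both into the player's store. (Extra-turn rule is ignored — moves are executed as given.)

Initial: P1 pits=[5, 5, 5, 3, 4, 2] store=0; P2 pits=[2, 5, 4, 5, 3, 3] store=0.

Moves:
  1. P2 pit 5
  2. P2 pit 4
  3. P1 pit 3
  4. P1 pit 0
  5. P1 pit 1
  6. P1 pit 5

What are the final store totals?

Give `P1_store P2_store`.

Answer: 4 2

Derivation:
Move 1: P2 pit5 -> P1=[6,6,5,3,4,2](0) P2=[2,5,4,5,3,0](1)
Move 2: P2 pit4 -> P1=[7,6,5,3,4,2](0) P2=[2,5,4,5,0,1](2)
Move 3: P1 pit3 -> P1=[7,6,5,0,5,3](1) P2=[2,5,4,5,0,1](2)
Move 4: P1 pit0 -> P1=[0,7,6,1,6,4](2) P2=[3,5,4,5,0,1](2)
Move 5: P1 pit1 -> P1=[0,0,7,2,7,5](3) P2=[4,6,4,5,0,1](2)
Move 6: P1 pit5 -> P1=[0,0,7,2,7,0](4) P2=[5,7,5,6,0,1](2)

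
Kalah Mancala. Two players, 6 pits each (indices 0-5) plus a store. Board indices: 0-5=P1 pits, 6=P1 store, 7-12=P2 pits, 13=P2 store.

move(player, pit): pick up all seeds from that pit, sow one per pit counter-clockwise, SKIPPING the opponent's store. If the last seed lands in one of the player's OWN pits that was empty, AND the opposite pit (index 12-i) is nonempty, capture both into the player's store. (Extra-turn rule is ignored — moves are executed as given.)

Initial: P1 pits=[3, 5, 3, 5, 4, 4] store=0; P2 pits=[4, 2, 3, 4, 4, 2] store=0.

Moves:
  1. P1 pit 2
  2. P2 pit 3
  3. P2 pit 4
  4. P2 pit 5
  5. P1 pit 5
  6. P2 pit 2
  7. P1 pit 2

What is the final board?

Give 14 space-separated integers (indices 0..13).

Move 1: P1 pit2 -> P1=[3,5,0,6,5,5](0) P2=[4,2,3,4,4,2](0)
Move 2: P2 pit3 -> P1=[4,5,0,6,5,5](0) P2=[4,2,3,0,5,3](1)
Move 3: P2 pit4 -> P1=[5,6,1,6,5,5](0) P2=[4,2,3,0,0,4](2)
Move 4: P2 pit5 -> P1=[6,7,2,6,5,5](0) P2=[4,2,3,0,0,0](3)
Move 5: P1 pit5 -> P1=[6,7,2,6,5,0](1) P2=[5,3,4,1,0,0](3)
Move 6: P2 pit2 -> P1=[6,7,2,6,5,0](1) P2=[5,3,0,2,1,1](4)
Move 7: P1 pit2 -> P1=[6,7,0,7,6,0](1) P2=[5,3,0,2,1,1](4)

Answer: 6 7 0 7 6 0 1 5 3 0 2 1 1 4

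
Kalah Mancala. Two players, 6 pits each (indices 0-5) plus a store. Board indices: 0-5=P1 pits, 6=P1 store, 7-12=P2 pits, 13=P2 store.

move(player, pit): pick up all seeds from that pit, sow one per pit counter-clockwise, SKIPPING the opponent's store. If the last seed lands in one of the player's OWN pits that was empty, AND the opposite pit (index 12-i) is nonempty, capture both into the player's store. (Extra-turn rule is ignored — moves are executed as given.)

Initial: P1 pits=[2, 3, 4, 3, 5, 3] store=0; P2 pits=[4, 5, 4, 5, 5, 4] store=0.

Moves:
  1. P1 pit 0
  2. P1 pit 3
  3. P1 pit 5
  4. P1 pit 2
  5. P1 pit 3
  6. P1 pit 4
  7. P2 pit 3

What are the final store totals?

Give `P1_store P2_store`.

Move 1: P1 pit0 -> P1=[0,4,5,3,5,3](0) P2=[4,5,4,5,5,4](0)
Move 2: P1 pit3 -> P1=[0,4,5,0,6,4](1) P2=[4,5,4,5,5,4](0)
Move 3: P1 pit5 -> P1=[0,4,5,0,6,0](2) P2=[5,6,5,5,5,4](0)
Move 4: P1 pit2 -> P1=[0,4,0,1,7,1](3) P2=[6,6,5,5,5,4](0)
Move 5: P1 pit3 -> P1=[0,4,0,0,8,1](3) P2=[6,6,5,5,5,4](0)
Move 6: P1 pit4 -> P1=[0,4,0,0,0,2](4) P2=[7,7,6,6,6,5](0)
Move 7: P2 pit3 -> P1=[1,5,1,0,0,2](4) P2=[7,7,6,0,7,6](1)

Answer: 4 1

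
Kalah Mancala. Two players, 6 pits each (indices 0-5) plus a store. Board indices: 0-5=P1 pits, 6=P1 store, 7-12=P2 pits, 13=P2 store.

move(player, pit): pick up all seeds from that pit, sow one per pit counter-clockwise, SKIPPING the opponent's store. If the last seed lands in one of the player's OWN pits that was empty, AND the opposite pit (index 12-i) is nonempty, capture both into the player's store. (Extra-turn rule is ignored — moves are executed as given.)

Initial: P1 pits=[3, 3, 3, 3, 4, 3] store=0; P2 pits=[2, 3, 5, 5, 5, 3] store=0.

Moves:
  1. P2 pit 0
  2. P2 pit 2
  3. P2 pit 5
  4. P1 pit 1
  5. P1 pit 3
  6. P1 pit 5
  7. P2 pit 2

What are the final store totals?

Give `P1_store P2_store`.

Answer: 3 2

Derivation:
Move 1: P2 pit0 -> P1=[3,3,3,3,4,3](0) P2=[0,4,6,5,5,3](0)
Move 2: P2 pit2 -> P1=[4,4,3,3,4,3](0) P2=[0,4,0,6,6,4](1)
Move 3: P2 pit5 -> P1=[5,5,4,3,4,3](0) P2=[0,4,0,6,6,0](2)
Move 4: P1 pit1 -> P1=[5,0,5,4,5,4](1) P2=[0,4,0,6,6,0](2)
Move 5: P1 pit3 -> P1=[5,0,5,0,6,5](2) P2=[1,4,0,6,6,0](2)
Move 6: P1 pit5 -> P1=[5,0,5,0,6,0](3) P2=[2,5,1,7,6,0](2)
Move 7: P2 pit2 -> P1=[5,0,5,0,6,0](3) P2=[2,5,0,8,6,0](2)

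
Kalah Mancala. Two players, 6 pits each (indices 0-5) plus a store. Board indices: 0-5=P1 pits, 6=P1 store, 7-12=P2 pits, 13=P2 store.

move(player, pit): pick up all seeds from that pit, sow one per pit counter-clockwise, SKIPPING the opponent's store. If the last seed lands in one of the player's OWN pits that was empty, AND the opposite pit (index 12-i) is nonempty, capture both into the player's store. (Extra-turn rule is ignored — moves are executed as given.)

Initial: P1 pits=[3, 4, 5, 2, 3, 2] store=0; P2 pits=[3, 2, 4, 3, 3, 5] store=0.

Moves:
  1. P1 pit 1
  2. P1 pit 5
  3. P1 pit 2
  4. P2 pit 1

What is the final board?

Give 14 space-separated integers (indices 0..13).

Answer: 3 0 0 4 5 1 2 5 0 5 4 4 6 0

Derivation:
Move 1: P1 pit1 -> P1=[3,0,6,3,4,3](0) P2=[3,2,4,3,3,5](0)
Move 2: P1 pit5 -> P1=[3,0,6,3,4,0](1) P2=[4,3,4,3,3,5](0)
Move 3: P1 pit2 -> P1=[3,0,0,4,5,1](2) P2=[5,4,4,3,3,5](0)
Move 4: P2 pit1 -> P1=[3,0,0,4,5,1](2) P2=[5,0,5,4,4,6](0)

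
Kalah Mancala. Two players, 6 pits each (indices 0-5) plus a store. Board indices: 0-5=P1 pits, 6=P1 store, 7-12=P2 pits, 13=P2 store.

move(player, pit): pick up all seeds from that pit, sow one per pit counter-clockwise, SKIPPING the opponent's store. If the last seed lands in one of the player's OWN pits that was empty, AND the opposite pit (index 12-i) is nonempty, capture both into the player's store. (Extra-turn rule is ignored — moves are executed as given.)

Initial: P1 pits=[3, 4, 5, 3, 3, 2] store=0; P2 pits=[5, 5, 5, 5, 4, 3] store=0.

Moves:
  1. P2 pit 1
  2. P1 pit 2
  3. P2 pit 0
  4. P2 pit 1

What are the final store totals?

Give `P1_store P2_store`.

Answer: 1 2

Derivation:
Move 1: P2 pit1 -> P1=[3,4,5,3,3,2](0) P2=[5,0,6,6,5,4](1)
Move 2: P1 pit2 -> P1=[3,4,0,4,4,3](1) P2=[6,0,6,6,5,4](1)
Move 3: P2 pit0 -> P1=[3,4,0,4,4,3](1) P2=[0,1,7,7,6,5](2)
Move 4: P2 pit1 -> P1=[3,4,0,4,4,3](1) P2=[0,0,8,7,6,5](2)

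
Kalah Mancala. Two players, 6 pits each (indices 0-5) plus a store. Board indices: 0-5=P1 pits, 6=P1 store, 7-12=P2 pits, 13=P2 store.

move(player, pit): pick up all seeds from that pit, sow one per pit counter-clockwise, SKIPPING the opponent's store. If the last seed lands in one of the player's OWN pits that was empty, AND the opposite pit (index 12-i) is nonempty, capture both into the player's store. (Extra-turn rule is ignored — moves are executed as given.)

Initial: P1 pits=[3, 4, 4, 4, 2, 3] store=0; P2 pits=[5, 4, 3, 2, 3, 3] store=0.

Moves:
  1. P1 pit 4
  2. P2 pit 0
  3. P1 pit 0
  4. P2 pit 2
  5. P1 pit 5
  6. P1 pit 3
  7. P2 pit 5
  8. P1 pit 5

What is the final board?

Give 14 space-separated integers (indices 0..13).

Answer: 1 6 6 1 1 0 4 2 7 1 4 5 0 2

Derivation:
Move 1: P1 pit4 -> P1=[3,4,4,4,0,4](1) P2=[5,4,3,2,3,3](0)
Move 2: P2 pit0 -> P1=[3,4,4,4,0,4](1) P2=[0,5,4,3,4,4](0)
Move 3: P1 pit0 -> P1=[0,5,5,5,0,4](1) P2=[0,5,4,3,4,4](0)
Move 4: P2 pit2 -> P1=[0,5,5,5,0,4](1) P2=[0,5,0,4,5,5](1)
Move 5: P1 pit5 -> P1=[0,5,5,5,0,0](2) P2=[1,6,1,4,5,5](1)
Move 6: P1 pit3 -> P1=[0,5,5,0,1,1](3) P2=[2,7,1,4,5,5](1)
Move 7: P2 pit5 -> P1=[1,6,6,1,1,1](3) P2=[2,7,1,4,5,0](2)
Move 8: P1 pit5 -> P1=[1,6,6,1,1,0](4) P2=[2,7,1,4,5,0](2)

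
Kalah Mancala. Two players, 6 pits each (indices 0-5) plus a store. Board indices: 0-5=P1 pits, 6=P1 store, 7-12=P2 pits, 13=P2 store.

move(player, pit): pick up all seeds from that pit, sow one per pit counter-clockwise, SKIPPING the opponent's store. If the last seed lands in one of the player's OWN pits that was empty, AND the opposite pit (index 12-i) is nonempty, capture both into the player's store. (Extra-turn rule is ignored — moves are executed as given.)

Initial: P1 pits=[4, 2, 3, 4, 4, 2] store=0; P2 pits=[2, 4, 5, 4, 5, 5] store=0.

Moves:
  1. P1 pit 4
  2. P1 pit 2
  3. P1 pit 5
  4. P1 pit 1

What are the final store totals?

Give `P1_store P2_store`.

Move 1: P1 pit4 -> P1=[4,2,3,4,0,3](1) P2=[3,5,5,4,5,5](0)
Move 2: P1 pit2 -> P1=[4,2,0,5,1,4](1) P2=[3,5,5,4,5,5](0)
Move 3: P1 pit5 -> P1=[4,2,0,5,1,0](2) P2=[4,6,6,4,5,5](0)
Move 4: P1 pit1 -> P1=[4,0,1,6,1,0](2) P2=[4,6,6,4,5,5](0)

Answer: 2 0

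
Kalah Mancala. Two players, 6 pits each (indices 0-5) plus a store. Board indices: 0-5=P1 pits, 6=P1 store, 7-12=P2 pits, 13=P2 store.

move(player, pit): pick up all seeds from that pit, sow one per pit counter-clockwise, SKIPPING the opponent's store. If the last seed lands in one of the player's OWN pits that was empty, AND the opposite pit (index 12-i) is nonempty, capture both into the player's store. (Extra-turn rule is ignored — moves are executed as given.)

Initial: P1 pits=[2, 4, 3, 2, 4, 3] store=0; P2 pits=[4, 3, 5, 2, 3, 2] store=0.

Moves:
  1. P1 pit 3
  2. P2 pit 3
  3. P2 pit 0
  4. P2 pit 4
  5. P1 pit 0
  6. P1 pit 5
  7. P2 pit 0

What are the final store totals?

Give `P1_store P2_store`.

Move 1: P1 pit3 -> P1=[2,4,3,0,5,4](0) P2=[4,3,5,2,3,2](0)
Move 2: P2 pit3 -> P1=[2,4,3,0,5,4](0) P2=[4,3,5,0,4,3](0)
Move 3: P2 pit0 -> P1=[2,4,3,0,5,4](0) P2=[0,4,6,1,5,3](0)
Move 4: P2 pit4 -> P1=[3,5,4,0,5,4](0) P2=[0,4,6,1,0,4](1)
Move 5: P1 pit0 -> P1=[0,6,5,0,5,4](7) P2=[0,4,0,1,0,4](1)
Move 6: P1 pit5 -> P1=[0,6,5,0,5,0](8) P2=[1,5,1,1,0,4](1)
Move 7: P2 pit0 -> P1=[0,6,5,0,5,0](8) P2=[0,6,1,1,0,4](1)

Answer: 8 1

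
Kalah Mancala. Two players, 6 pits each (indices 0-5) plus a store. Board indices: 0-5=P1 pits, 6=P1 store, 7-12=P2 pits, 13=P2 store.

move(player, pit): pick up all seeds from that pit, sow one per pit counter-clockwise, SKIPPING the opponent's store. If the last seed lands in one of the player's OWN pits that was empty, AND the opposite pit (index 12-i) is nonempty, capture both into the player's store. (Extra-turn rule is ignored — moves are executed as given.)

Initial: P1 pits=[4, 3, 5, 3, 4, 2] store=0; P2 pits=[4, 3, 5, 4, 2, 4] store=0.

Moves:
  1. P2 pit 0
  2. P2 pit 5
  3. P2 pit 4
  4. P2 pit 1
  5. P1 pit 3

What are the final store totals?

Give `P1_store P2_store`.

Answer: 1 2

Derivation:
Move 1: P2 pit0 -> P1=[4,3,5,3,4,2](0) P2=[0,4,6,5,3,4](0)
Move 2: P2 pit5 -> P1=[5,4,6,3,4,2](0) P2=[0,4,6,5,3,0](1)
Move 3: P2 pit4 -> P1=[6,4,6,3,4,2](0) P2=[0,4,6,5,0,1](2)
Move 4: P2 pit1 -> P1=[6,4,6,3,4,2](0) P2=[0,0,7,6,1,2](2)
Move 5: P1 pit3 -> P1=[6,4,6,0,5,3](1) P2=[0,0,7,6,1,2](2)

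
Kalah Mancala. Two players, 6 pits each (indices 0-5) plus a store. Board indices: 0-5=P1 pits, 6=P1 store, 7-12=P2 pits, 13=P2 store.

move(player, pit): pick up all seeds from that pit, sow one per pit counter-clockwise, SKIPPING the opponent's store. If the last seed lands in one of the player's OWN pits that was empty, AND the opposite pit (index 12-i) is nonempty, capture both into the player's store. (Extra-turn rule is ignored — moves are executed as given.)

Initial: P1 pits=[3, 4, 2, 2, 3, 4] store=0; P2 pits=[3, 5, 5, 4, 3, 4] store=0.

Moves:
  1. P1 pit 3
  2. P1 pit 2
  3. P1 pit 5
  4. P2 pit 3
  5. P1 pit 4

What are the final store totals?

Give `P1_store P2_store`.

Move 1: P1 pit3 -> P1=[3,4,2,0,4,5](0) P2=[3,5,5,4,3,4](0)
Move 2: P1 pit2 -> P1=[3,4,0,1,5,5](0) P2=[3,5,5,4,3,4](0)
Move 3: P1 pit5 -> P1=[3,4,0,1,5,0](1) P2=[4,6,6,5,3,4](0)
Move 4: P2 pit3 -> P1=[4,5,0,1,5,0](1) P2=[4,6,6,0,4,5](1)
Move 5: P1 pit4 -> P1=[4,5,0,1,0,1](2) P2=[5,7,7,0,4,5](1)

Answer: 2 1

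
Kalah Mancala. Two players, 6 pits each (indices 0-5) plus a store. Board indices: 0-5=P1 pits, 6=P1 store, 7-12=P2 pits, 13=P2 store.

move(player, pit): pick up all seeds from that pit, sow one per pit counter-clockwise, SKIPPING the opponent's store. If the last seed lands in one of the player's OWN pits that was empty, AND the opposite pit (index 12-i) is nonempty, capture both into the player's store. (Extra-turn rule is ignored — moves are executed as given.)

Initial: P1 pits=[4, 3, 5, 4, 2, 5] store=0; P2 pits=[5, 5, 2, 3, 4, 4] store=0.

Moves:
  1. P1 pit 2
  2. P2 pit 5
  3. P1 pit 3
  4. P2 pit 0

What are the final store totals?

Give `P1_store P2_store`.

Answer: 2 2

Derivation:
Move 1: P1 pit2 -> P1=[4,3,0,5,3,6](1) P2=[6,5,2,3,4,4](0)
Move 2: P2 pit5 -> P1=[5,4,1,5,3,6](1) P2=[6,5,2,3,4,0](1)
Move 3: P1 pit3 -> P1=[5,4,1,0,4,7](2) P2=[7,6,2,3,4,0](1)
Move 4: P2 pit0 -> P1=[6,4,1,0,4,7](2) P2=[0,7,3,4,5,1](2)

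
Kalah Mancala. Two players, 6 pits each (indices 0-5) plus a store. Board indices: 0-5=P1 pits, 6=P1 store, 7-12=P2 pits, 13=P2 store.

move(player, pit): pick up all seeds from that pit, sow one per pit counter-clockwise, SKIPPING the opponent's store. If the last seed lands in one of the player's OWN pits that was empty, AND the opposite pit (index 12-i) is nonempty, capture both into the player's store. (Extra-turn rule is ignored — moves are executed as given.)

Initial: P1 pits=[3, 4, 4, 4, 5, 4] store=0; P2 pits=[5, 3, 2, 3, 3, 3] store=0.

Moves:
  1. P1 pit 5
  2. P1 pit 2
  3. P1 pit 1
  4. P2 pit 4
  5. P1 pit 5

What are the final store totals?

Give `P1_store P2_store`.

Move 1: P1 pit5 -> P1=[3,4,4,4,5,0](1) P2=[6,4,3,3,3,3](0)
Move 2: P1 pit2 -> P1=[3,4,0,5,6,1](2) P2=[6,4,3,3,3,3](0)
Move 3: P1 pit1 -> P1=[3,0,1,6,7,2](2) P2=[6,4,3,3,3,3](0)
Move 4: P2 pit4 -> P1=[4,0,1,6,7,2](2) P2=[6,4,3,3,0,4](1)
Move 5: P1 pit5 -> P1=[4,0,1,6,7,0](3) P2=[7,4,3,3,0,4](1)

Answer: 3 1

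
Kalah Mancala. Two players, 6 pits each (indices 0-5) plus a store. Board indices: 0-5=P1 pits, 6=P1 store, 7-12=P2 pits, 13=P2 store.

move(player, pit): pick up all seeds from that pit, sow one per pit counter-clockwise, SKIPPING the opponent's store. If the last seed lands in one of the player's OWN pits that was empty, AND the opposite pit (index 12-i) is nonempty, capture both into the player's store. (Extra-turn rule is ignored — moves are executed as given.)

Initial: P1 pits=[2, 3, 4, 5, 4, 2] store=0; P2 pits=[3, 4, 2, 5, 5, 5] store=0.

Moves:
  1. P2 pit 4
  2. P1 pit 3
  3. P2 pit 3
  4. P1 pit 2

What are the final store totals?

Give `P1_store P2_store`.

Move 1: P2 pit4 -> P1=[3,4,5,5,4,2](0) P2=[3,4,2,5,0,6](1)
Move 2: P1 pit3 -> P1=[3,4,5,0,5,3](1) P2=[4,5,2,5,0,6](1)
Move 3: P2 pit3 -> P1=[4,5,5,0,5,3](1) P2=[4,5,2,0,1,7](2)
Move 4: P1 pit2 -> P1=[4,5,0,1,6,4](2) P2=[5,5,2,0,1,7](2)

Answer: 2 2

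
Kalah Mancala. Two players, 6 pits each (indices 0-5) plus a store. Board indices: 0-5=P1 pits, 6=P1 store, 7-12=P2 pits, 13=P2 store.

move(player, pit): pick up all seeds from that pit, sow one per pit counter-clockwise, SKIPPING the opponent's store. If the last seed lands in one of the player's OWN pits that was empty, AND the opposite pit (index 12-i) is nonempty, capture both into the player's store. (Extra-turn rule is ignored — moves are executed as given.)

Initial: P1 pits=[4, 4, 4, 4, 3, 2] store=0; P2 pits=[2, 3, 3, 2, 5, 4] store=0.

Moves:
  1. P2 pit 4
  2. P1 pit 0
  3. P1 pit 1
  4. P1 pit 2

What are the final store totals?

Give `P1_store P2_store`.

Move 1: P2 pit4 -> P1=[5,5,5,4,3,2](0) P2=[2,3,3,2,0,5](1)
Move 2: P1 pit0 -> P1=[0,6,6,5,4,3](0) P2=[2,3,3,2,0,5](1)
Move 3: P1 pit1 -> P1=[0,0,7,6,5,4](1) P2=[3,3,3,2,0,5](1)
Move 4: P1 pit2 -> P1=[0,0,0,7,6,5](2) P2=[4,4,4,2,0,5](1)

Answer: 2 1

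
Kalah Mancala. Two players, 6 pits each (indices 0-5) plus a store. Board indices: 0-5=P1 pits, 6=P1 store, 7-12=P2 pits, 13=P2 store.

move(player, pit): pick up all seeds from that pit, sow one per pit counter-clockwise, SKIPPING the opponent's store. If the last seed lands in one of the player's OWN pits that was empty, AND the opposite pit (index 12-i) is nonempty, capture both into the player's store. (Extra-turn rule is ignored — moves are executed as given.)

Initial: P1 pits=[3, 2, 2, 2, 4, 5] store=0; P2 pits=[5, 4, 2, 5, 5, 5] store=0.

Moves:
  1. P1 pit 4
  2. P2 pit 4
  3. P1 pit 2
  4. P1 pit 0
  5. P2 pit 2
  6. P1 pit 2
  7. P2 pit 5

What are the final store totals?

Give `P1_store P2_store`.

Answer: 1 7

Derivation:
Move 1: P1 pit4 -> P1=[3,2,2,2,0,6](1) P2=[6,5,2,5,5,5](0)
Move 2: P2 pit4 -> P1=[4,3,3,2,0,6](1) P2=[6,5,2,5,0,6](1)
Move 3: P1 pit2 -> P1=[4,3,0,3,1,7](1) P2=[6,5,2,5,0,6](1)
Move 4: P1 pit0 -> P1=[0,4,1,4,2,7](1) P2=[6,5,2,5,0,6](1)
Move 5: P2 pit2 -> P1=[0,0,1,4,2,7](1) P2=[6,5,0,6,0,6](6)
Move 6: P1 pit2 -> P1=[0,0,0,5,2,7](1) P2=[6,5,0,6,0,6](6)
Move 7: P2 pit5 -> P1=[1,1,1,6,3,7](1) P2=[6,5,0,6,0,0](7)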